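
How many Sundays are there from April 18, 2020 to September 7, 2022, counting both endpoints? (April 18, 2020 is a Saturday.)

125

April 18, 2020 is a Saturday; the first Sunday on or after it is April 19, 2020 (1 day later).
From April 19, 2020 to September 7, 2022: 256 + 365 + 250 = 871 days (rest of 2020, 2021, to September 7, 2022 in 2022).
871 ÷ 7 = 124 full weeks with remainder 3, so 124 more Sundays after the first → 125.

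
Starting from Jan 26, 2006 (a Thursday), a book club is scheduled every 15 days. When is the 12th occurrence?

Jul 10, 2006

The 12th occurrence is 11 intervals after the first: 11 × 15 = 165 days after Jan 26, 2006.
Jan has 31 days — 5 days to the end of Jan leaves 160.
Feb has 28 days (132 left).
Mar has 31 days (101 left).
Apr has 30 days (71 left).
May has 31 days (40 left).
Jun has 30 days (10 left).
10 days into Jul → Jul 10, 2006.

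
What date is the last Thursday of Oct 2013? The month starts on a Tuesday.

Oct 2013 begins on a Tuesday, so the first Thursday is Oct 3 (2 days later).
Oct 2013 has 31 days. Adding weeks: 3, 10, 17, 24, 31 — the last one ≤ 31 is the 31st.

Oct 31, 2013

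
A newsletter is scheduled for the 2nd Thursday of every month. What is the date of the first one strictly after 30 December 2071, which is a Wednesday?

December 2071 starts on a Tuesday; its first Thursday is the 3rd, so the 2nd Thursday is the 10th — 10 December 2071.
That is not after 30 December 2071, so look at January 2072.
January 2072 starts on a Friday; its first Thursday is the 7th, so the 2nd Thursday is the 14th — 14 January 2072.

14 January 2072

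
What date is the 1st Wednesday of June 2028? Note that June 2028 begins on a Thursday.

June 2028 begins on a Thursday, so the first Wednesday is June 7 (6 days later).

7 June 2028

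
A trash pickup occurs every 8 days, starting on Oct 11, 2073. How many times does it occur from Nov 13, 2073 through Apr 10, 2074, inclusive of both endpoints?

Occurrences land 8·i days after Oct 11, 2073 for i = 0, 1, 2, …
Nov 13, 2073 is 33 days after the start; 33 ÷ 8 = 4 remainder 1; since the remainder is 1, round up to i = 5. First occurrence in the window: #6 on Nov 20, 2073 (5×8 = 40 days in).
Apr 10, 2074 is 181 days after the start; 181 ÷ 8 = 22 remainder 5. Last occurrence in the window: #23 on Apr 5, 2074.
Occurrences #6 through #23: 18 in total.

18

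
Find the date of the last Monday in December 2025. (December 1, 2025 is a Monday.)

29 December 2025

December 2025 begins on a Monday, so the first Monday is December 1.
December 2025 has 31 days. Adding weeks: 1, 8, 15, 22, 29 — the last one ≤ 31 is the 29th.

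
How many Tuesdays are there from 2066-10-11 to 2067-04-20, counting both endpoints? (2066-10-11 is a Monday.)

2066-10-11 is a Monday; the first Tuesday on or after it is 2066-10-12 (1 day later).
From 2066-10-12 to 2067-04-20: 19 + 30 + 31 + 31 + 28 + 31 + 20 = 190 days (rest of October, November, December, January, February, March, April).
190 ÷ 7 = 27 full weeks with remainder 1, so 27 more Tuesdays after the first → 28.

28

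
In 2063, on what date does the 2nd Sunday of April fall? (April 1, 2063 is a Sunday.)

April 2063 begins on a Sunday, so the first Sunday is April 1.
The 2nd Sunday is 1 weeks later: 1 + 7 = 8.

2063-04-08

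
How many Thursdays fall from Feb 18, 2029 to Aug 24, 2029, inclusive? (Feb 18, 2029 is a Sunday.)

Feb 18, 2029 is a Sunday; the first Thursday on or after it is Feb 22, 2029 (4 days later).
From Feb 22, 2029 to Aug 24, 2029: 6 + 31 + 30 + 31 + 30 + 31 + 24 = 183 days (rest of Feb, Mar, Apr, May, Jun, Jul, Aug).
183 ÷ 7 = 26 full weeks with remainder 1, so 26 more Thursdays after the first → 27.

27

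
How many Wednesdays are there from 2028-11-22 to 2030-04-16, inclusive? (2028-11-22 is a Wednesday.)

2028-11-22 is a Wednesday; the first Wednesday on or after it is 2028-11-22.
From 2028-11-22 to 2030-04-16: 39 + 365 + 106 = 510 days (rest of 2028, 2029, to 2030-04-16 in 2030).
510 ÷ 7 = 72 full weeks with remainder 6, so 72 more Wednesdays after the first → 73.

73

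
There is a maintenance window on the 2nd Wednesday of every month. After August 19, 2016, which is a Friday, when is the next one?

September 14, 2016

August 2016 starts on a Monday; its first Wednesday is the 3rd, so the 2nd Wednesday is the 10th — August 10, 2016.
That is not after August 19, 2016, so look at September 2016.
September 2016 starts on a Thursday; its first Wednesday is the 7th, so the 2nd Wednesday is the 14th — September 14, 2016.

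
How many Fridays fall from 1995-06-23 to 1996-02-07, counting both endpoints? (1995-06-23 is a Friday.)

33

1995-06-23 is a Friday; the first Friday on or after it is 1995-06-23.
From 1995-06-23 to 1996-02-07: 7 + 31 + 31 + 30 + 31 + 30 + 31 + 31 + 7 = 229 days (rest of June, July, August, September, October, November, December, January, February).
229 ÷ 7 = 32 full weeks with remainder 5, so 32 more Fridays after the first → 33.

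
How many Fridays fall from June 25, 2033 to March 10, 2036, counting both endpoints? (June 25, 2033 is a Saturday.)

June 25, 2033 is a Saturday; the first Friday on or after it is July 1, 2033 (6 days later).
From July 1, 2033 to March 10, 2036: 183 + 365 + 365 + 70 = 983 days (rest of 2033, 2034, 2035, to March 10, 2036 in 2036).
983 ÷ 7 = 140 full weeks with remainder 3, so 140 more Fridays after the first → 141.

141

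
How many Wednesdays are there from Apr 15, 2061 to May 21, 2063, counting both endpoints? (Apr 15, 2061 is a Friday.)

109

Apr 15, 2061 is a Friday; the first Wednesday on or after it is Apr 20, 2061 (5 days later).
From Apr 20, 2061 to May 21, 2063: 255 + 365 + 141 = 761 days (rest of 2061, 2062, to May 21, 2063 in 2063).
761 ÷ 7 = 108 full weeks with remainder 5, so 108 more Wednesdays after the first → 109.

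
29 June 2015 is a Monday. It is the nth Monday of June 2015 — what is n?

Day 29 falls in week ⌈29/7⌉ of the month.
Days 1–7 hold the 1st Monday, 8–14 the 2nd, 15–21 the 3rd, 22–28 the 4th, 29–31 the 5th.
29 is in the range for the 5th.

5th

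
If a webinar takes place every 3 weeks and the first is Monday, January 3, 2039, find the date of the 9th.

The 9th occurrence is 8 intervals after the first: 8 × 21 = 168 days after January 3, 2039.
January has 31 days — 28 days to the end of January leaves 140.
February has 28 days (112 left).
March has 31 days (81 left).
April has 30 days (51 left).
May has 31 days (20 left).
20 days into June → June 20, 2039.

June 20, 2039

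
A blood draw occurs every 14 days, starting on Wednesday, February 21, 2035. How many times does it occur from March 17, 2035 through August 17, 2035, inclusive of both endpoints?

Occurrences land 14·i days after February 21, 2035 for i = 0, 1, 2, …
March 17, 2035 is 24 days after the start; 24 ÷ 14 = 1 remainder 10; since the remainder is 10, round up to i = 2. First occurrence in the window: #3 on March 21, 2035 (2×14 = 28 days in).
August 17, 2035 is 177 days after the start; 177 ÷ 14 = 12 remainder 9. Last occurrence in the window: #13 on August 8, 2035.
Occurrences #3 through #13: 11 in total.

11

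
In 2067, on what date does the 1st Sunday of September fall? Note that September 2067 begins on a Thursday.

4 September 2067

September 2067 begins on a Thursday, so the first Sunday is September 4 (3 days later).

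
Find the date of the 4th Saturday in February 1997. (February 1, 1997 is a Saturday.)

February 22, 1997

February 1997 begins on a Saturday, so the first Saturday is February 1.
The 4th Saturday is 3 weeks later: 1 + 21 = 22.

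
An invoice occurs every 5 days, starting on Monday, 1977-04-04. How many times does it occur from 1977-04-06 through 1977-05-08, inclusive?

6

Occurrences land 5·i days after 1977-04-04 for i = 0, 1, 2, …
1977-04-06 is 2 days after the start; 2 ÷ 5 = 0 remainder 2; since the remainder is 2, round up to i = 1. First occurrence in the window: #2 on 1977-04-09 (1×5 = 5 days in).
1977-05-08 is 34 days after the start; 34 ÷ 5 = 6 remainder 4. Last occurrence in the window: #7 on 1977-05-04.
Occurrences #2 through #7: 6 in total.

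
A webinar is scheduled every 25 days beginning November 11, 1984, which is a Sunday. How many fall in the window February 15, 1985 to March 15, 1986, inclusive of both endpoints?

Occurrences land 25·i days after November 11, 1984 for i = 0, 1, 2, …
February 15, 1985 is 96 days after the start; 96 ÷ 25 = 3 remainder 21; since the remainder is 21, round up to i = 4. First occurrence in the window: #5 on February 19, 1985 (4×25 = 100 days in).
March 15, 1986 is 489 days after the start; 489 ÷ 25 = 19 remainder 14. Last occurrence in the window: #20 on March 1, 1986.
Occurrences #5 through #20: 16 in total.

16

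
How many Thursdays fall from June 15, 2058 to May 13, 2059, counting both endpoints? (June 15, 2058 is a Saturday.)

June 15, 2058 is a Saturday; the first Thursday on or after it is June 20, 2058 (5 days later).
From June 20, 2058 to May 13, 2059: 194 + 133 = 327 days (rest of 2058, to May 13, 2059 in 2059).
327 ÷ 7 = 46 full weeks with remainder 5, so 46 more Thursdays after the first → 47.

47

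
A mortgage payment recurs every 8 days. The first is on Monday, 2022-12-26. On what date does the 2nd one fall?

The 2nd occurrence is 1 interval after the first: 1 × 8 = 8 days after 2022-12-26.
December has 31 days — 5 days to the end of December leaves 3.
3 days into January → 2023-01-03.

2023-01-03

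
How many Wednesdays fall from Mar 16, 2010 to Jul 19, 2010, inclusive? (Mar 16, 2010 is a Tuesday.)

18

Mar 16, 2010 is a Tuesday; the first Wednesday on or after it is Mar 17, 2010 (1 day later).
From Mar 17, 2010 to Jul 19, 2010: 14 + 30 + 31 + 30 + 19 = 124 days (rest of Mar, Apr, May, Jun, Jul).
124 ÷ 7 = 17 full weeks with remainder 5, so 17 more Wednesdays after the first → 18.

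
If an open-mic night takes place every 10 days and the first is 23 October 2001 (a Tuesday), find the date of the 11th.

31 January 2002

The 11th occurrence is 10 intervals after the first: 10 × 10 = 100 days after 23 October 2001.
October has 31 days — 8 days to the end of October leaves 92.
November has 30 days (62 left).
December has 31 days (31 left).
31 days into January → 31 January 2002.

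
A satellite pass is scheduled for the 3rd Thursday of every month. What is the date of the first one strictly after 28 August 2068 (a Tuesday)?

August 2068 starts on a Wednesday; its first Thursday is the 2nd, so the 3rd Thursday is the 16th — 16 August 2068.
That is not after 28 August 2068, so look at September 2068.
September 2068 starts on a Saturday; its first Thursday is the 6th, so the 3rd Thursday is the 20th — 20 September 2068.

20 September 2068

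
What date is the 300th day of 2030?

27 October 2030

January has 31 days (300 − 31 = 269 remain).
February has 28 days (269 − 28 = 241 remain).
March has 31 days (241 − 31 = 210 remain).
April has 30 days (210 − 30 = 180 remain).
May has 31 days (180 − 31 = 149 remain).
June has 30 days (149 − 30 = 119 remain).
July has 31 days (119 − 31 = 88 remain).
August has 31 days (88 − 31 = 57 remain).
September has 30 days (57 − 30 = 27 remain).
27 into October → October 27.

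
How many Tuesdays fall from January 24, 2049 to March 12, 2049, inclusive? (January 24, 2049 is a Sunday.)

7

January 24, 2049 is a Sunday; the first Tuesday on or after it is January 26, 2049 (2 days later).
From January 26, 2049 to March 12, 2049: 5 + 28 + 12 = 45 days (rest of January, February, March).
45 ÷ 7 = 6 full weeks with remainder 3, so 6 more Tuesdays after the first → 7.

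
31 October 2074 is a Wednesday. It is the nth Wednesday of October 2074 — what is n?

Day 31 falls in week ⌈31/7⌉ of the month.
Days 1–7 hold the 1st Wednesday, 8–14 the 2nd, 15–21 the 3rd, 22–28 the 4th, 29–31 the 5th.
31 is in the range for the 5th.

5th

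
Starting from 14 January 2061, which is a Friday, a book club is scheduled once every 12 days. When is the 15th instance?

The 15th occurrence is 14 intervals after the first: 14 × 12 = 168 days after 14 January 2061.
January has 31 days — 17 days to the end of January leaves 151.
February has 28 days (123 left).
March has 31 days (92 left).
April has 30 days (62 left).
May has 31 days (31 left).
June has 30 days (1 left).
1 day into July → 1 July 2061.

1 July 2061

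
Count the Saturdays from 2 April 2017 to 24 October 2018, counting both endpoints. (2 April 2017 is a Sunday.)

81

2 April 2017 is a Sunday; the first Saturday on or after it is 8 April 2017 (6 days later).
From 8 April 2017 to 24 October 2018: 267 + 297 = 564 days (rest of 2017, to 24 October 2018 in 2018).
564 ÷ 7 = 80 full weeks with remainder 4, so 80 more Saturdays after the first → 81.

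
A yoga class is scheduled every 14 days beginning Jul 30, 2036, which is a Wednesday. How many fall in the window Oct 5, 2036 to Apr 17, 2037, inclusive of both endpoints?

Occurrences land 14·i days after Jul 30, 2036 for i = 0, 1, 2, …
Oct 5, 2036 is 67 days after the start; 67 ÷ 14 = 4 remainder 11; since the remainder is 11, round up to i = 5. First occurrence in the window: #6 on Oct 8, 2036 (5×14 = 70 days in).
Apr 17, 2037 is 261 days after the start; 261 ÷ 14 = 18 remainder 9. Last occurrence in the window: #19 on Apr 8, 2037.
Occurrences #6 through #19: 14 in total.

14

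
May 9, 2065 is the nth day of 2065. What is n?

129

Days in months before May: 31 + 28 + 31 + 30 = 120.
Plus 9 days into May → day 129.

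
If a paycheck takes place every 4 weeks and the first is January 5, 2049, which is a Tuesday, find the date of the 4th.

The 4th occurrence is 3 intervals after the first: 3 × 28 = 84 days after January 5, 2049.
January has 31 days — 26 days to the end of January leaves 58.
February has 28 days (30 left).
30 days into March → March 30, 2049.

March 30, 2049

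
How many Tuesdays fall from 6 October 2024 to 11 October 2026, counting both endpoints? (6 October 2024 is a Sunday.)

105

6 October 2024 is a Sunday; the first Tuesday on or after it is 8 October 2024 (2 days later).
From 8 October 2024 to 11 October 2026: 84 + 365 + 284 = 733 days (rest of 2024, 2025, to 11 October 2026 in 2026).
733 ÷ 7 = 104 full weeks with remainder 5, so 104 more Tuesdays after the first → 105.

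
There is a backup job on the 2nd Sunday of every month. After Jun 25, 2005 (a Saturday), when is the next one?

Jul 10, 2005

Jun 2005 starts on a Wednesday; its first Sunday is the 5th, so the 2nd Sunday is the 12th — Jun 12, 2005.
That is not after Jun 25, 2005, so look at Jul 2005.
Jul 2005 starts on a Friday; its first Sunday is the 3rd, so the 2nd Sunday is the 10th — Jul 10, 2005.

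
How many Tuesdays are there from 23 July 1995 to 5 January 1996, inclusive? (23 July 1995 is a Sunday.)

24

23 July 1995 is a Sunday; the first Tuesday on or after it is 25 July 1995 (2 days later).
From 25 July 1995 to 5 January 1996: 6 + 31 + 30 + 31 + 30 + 31 + 5 = 164 days (rest of July, August, September, October, November, December, January).
164 ÷ 7 = 23 full weeks with remainder 3, so 23 more Tuesdays after the first → 24.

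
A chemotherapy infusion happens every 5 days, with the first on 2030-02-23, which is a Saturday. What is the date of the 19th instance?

2030-05-24

The 19th occurrence is 18 intervals after the first: 18 × 5 = 90 days after 2030-02-23.
February has 28 days — 5 days to the end of February leaves 85.
March has 31 days (54 left).
April has 30 days (24 left).
24 days into May → 2030-05-24.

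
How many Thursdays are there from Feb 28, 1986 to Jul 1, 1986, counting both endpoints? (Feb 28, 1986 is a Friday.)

17

Feb 28, 1986 is a Friday; the first Thursday on or after it is Mar 6, 1986 (6 days later).
From Mar 6, 1986 to Jul 1, 1986: 25 + 30 + 31 + 30 + 1 = 117 days (rest of Mar, Apr, May, Jun, Jul).
117 ÷ 7 = 16 full weeks with remainder 5, so 16 more Thursdays after the first → 17.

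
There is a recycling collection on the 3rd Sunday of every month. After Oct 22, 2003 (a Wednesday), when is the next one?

Nov 16, 2003

Oct 2003 starts on a Wednesday; its first Sunday is the 5th, so the 3rd Sunday is the 19th — Oct 19, 2003.
That is not after Oct 22, 2003, so look at Nov 2003.
Nov 2003 starts on a Saturday; its first Sunday is the 2nd, so the 3rd Sunday is the 16th — Nov 16, 2003.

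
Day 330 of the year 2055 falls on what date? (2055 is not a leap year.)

26 November 2055

January has 31 days (330 − 31 = 299 remain).
February has 28 days (299 − 28 = 271 remain).
March has 31 days (271 − 31 = 240 remain).
April has 30 days (240 − 30 = 210 remain).
May has 31 days (210 − 31 = 179 remain).
June has 30 days (179 − 30 = 149 remain).
July has 31 days (149 − 31 = 118 remain).
August has 31 days (118 − 31 = 87 remain).
September has 30 days (87 − 30 = 57 remain).
October has 31 days (57 − 31 = 26 remain).
26 into November → November 26.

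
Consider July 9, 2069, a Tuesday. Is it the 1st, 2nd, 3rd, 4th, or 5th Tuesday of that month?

2nd

Day 9 falls in week ⌈9/7⌉ of the month.
Days 1–7 hold the 1st Tuesday, 8–14 the 2nd, 15–21 the 3rd, 22–28 the 4th, 29–31 the 5th.
9 is in the range for the 2nd.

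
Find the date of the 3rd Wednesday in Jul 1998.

Jul 15, 1998

The first Wednesday of Jul 1998 is Jul 1.
The 3rd Wednesday is 2 weeks later: 1 + 14 = 15.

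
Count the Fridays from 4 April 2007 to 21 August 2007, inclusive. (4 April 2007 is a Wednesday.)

20

4 April 2007 is a Wednesday; the first Friday on or after it is 6 April 2007 (2 days later).
From 6 April 2007 to 21 August 2007: 24 + 31 + 30 + 31 + 21 = 137 days (rest of April, May, June, July, August).
137 ÷ 7 = 19 full weeks with remainder 4, so 19 more Fridays after the first → 20.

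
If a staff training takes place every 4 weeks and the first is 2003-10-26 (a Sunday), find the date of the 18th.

2005-02-13

The 18th occurrence is 17 intervals after the first: 17 × 28 = 476 days after 2003-10-26.
October has 31 days — 5 days to the end of October leaves 471.
From end of October to end of 2003 is 61 days (410 left).
2004 has 366 days (44 left).
January has 31 days (13 left).
13 days into February → 2005-02-13.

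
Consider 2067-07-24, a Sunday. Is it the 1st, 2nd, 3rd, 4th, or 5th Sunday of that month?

Day 24 falls in week ⌈24/7⌉ of the month.
Days 1–7 hold the 1st Sunday, 8–14 the 2nd, 15–21 the 3rd, 22–28 the 4th, 29–31 the 5th.
24 is in the range for the 4th.

4th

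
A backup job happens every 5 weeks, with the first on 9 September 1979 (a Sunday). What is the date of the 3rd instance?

The 3rd occurrence is 2 intervals after the first: 2 × 35 = 70 days after 9 September 1979.
September has 30 days — 21 days to the end of September leaves 49.
October has 31 days (18 left).
18 days into November → 18 November 1979.

18 November 1979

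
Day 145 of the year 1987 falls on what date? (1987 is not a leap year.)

1987-05-25

January has 31 days (145 − 31 = 114 remain).
February has 28 days (114 − 28 = 86 remain).
March has 31 days (86 − 31 = 55 remain).
April has 30 days (55 − 30 = 25 remain).
25 into May → May 25.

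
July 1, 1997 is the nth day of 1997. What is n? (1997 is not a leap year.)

Days in months before July: 31 + 28 + 31 + 30 + 31 + 30 = 181.
Plus 1 day into July → day 182.

182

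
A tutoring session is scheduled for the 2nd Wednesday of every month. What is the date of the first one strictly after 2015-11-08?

2015-11-11

November 2015 starts on a Sunday; its first Wednesday is the 4th, so the 2nd Wednesday is the 11th — 2015-11-11.
2015-11-11 is after 2015-11-08, so that is the next one.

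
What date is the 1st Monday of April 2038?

2038-04-05

The first Monday of April 2038 is April 5.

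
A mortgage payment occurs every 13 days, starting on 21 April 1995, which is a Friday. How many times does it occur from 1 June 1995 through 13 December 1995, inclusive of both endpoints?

15

Occurrences land 13·i days after 21 April 1995 for i = 0, 1, 2, …
1 June 1995 is 41 days after the start; 41 ÷ 13 = 3 remainder 2; since the remainder is 2, round up to i = 4. First occurrence in the window: #5 on 12 June 1995 (4×13 = 52 days in).
13 December 1995 is 236 days after the start; 236 ÷ 13 = 18 remainder 2. Last occurrence in the window: #19 on 11 December 1995.
Occurrences #5 through #19: 15 in total.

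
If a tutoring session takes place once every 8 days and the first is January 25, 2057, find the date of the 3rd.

February 10, 2057

The 3rd occurrence is 2 intervals after the first: 2 × 8 = 16 days after January 25, 2057.
January has 31 days — 6 days to the end of January leaves 10.
10 days into February → February 10, 2057.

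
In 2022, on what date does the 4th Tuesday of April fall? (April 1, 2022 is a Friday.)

April 2022 begins on a Friday, so the first Tuesday is April 5 (4 days later).
The 4th Tuesday is 3 weeks later: 5 + 21 = 26.

26 April 2022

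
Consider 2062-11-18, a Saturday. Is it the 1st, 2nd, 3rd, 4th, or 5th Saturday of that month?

Day 18 falls in week ⌈18/7⌉ of the month.
Days 1–7 hold the 1st Saturday, 8–14 the 2nd, 15–21 the 3rd, 22–28 the 4th, 29–31 the 5th.
18 is in the range for the 3rd.

3rd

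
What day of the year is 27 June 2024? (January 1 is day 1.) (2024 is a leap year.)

179

Days in months before June: 31 + 29 + 31 + 30 + 31 = 152.
Plus 27 days into June → day 179.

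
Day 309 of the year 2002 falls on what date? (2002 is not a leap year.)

November 5, 2002

January has 31 days (309 − 31 = 278 remain).
February has 28 days (278 − 28 = 250 remain).
March has 31 days (250 − 31 = 219 remain).
April has 30 days (219 − 30 = 189 remain).
May has 31 days (189 − 31 = 158 remain).
June has 30 days (158 − 30 = 128 remain).
July has 31 days (128 − 31 = 97 remain).
August has 31 days (97 − 31 = 66 remain).
September has 30 days (66 − 30 = 36 remain).
October has 31 days (36 − 31 = 5 remain).
5 into November → November 5.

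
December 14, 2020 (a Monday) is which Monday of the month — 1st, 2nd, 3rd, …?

Day 14 falls in week ⌈14/7⌉ of the month.
Days 1–7 hold the 1st Monday, 8–14 the 2nd, 15–21 the 3rd, 22–28 the 4th, 29–31 the 5th.
14 is in the range for the 2nd.

2nd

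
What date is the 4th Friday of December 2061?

2061-12-23

The first Friday of December 2061 is December 2.
The 4th Friday is 3 weeks later: 2 + 21 = 23.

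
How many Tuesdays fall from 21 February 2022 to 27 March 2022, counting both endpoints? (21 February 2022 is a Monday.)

5

21 February 2022 is a Monday; the first Tuesday on or after it is 22 February 2022 (1 day later).
From 22 February 2022 to 27 March 2022: 6 + 27 = 33 days (rest of February, March).
33 ÷ 7 = 4 full weeks with remainder 5, so 4 more Tuesdays after the first → 5.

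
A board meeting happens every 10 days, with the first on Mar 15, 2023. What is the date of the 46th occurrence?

Jun 7, 2024

The 46th occurrence is 45 intervals after the first: 45 × 10 = 450 days after Mar 15, 2023.
Mar has 31 days — 16 days to the end of Mar leaves 434.
From end of Mar to end of 2023 is 275 days (159 left).
Jan has 31 days (128 left).
Feb has 29 days (99 left).
Mar has 31 days (68 left).
Apr has 30 days (38 left).
May has 31 days (7 left).
7 days into Jun → Jun 7, 2024.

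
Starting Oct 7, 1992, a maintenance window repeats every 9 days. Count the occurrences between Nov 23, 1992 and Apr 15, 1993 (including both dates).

Occurrences land 9·i days after Oct 7, 1992 for i = 0, 1, 2, …
Nov 23, 1992 is 47 days after the start; 47 ÷ 9 = 5 remainder 2; since the remainder is 2, round up to i = 6. First occurrence in the window: #7 on Nov 30, 1992 (6×9 = 54 days in).
Apr 15, 1993 is 190 days after the start; 190 ÷ 9 = 21 remainder 1. Last occurrence in the window: #22 on Apr 14, 1993.
Occurrences #7 through #22: 16 in total.

16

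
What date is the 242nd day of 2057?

Aug 30, 2057

Jan has 31 days (242 − 31 = 211 remain).
Feb has 28 days (211 − 28 = 183 remain).
Mar has 31 days (183 − 31 = 152 remain).
Apr has 30 days (152 − 30 = 122 remain).
May has 31 days (122 − 31 = 91 remain).
Jun has 30 days (91 − 30 = 61 remain).
Jul has 31 days (61 − 31 = 30 remain).
30 into Aug → Aug 30.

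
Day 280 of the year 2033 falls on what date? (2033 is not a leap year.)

January has 31 days (280 − 31 = 249 remain).
February has 28 days (249 − 28 = 221 remain).
March has 31 days (221 − 31 = 190 remain).
April has 30 days (190 − 30 = 160 remain).
May has 31 days (160 − 31 = 129 remain).
June has 30 days (129 − 30 = 99 remain).
July has 31 days (99 − 31 = 68 remain).
August has 31 days (68 − 31 = 37 remain).
September has 30 days (37 − 30 = 7 remain).
7 into October → October 7.

October 7, 2033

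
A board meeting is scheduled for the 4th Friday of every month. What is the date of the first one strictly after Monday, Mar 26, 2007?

Apr 27, 2007

Mar 2007 starts on a Thursday; its first Friday is the 2nd, so the 4th Friday is the 23rd — Mar 23, 2007.
That is not after Mar 26, 2007, so look at Apr 2007.
Apr 2007 starts on a Sunday; its first Friday is the 6th, so the 4th Friday is the 27th — Apr 27, 2007.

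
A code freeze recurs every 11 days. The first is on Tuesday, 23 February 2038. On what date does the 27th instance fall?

6 December 2038

The 27th occurrence is 26 intervals after the first: 26 × 11 = 286 days after 23 February 2038.
February has 28 days — 5 days to the end of February leaves 281.
March has 31 days (250 left).
April has 30 days (220 left).
May has 31 days (189 left).
June has 30 days (159 left).
July has 31 days (128 left).
August has 31 days (97 left).
September has 30 days (67 left).
October has 31 days (36 left).
November has 30 days (6 left).
6 days into December → 6 December 2038.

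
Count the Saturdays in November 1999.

4

1 November 1999 is a Monday; the first Saturday on or after it is 6 November 1999 (5 days later).
From 6 November 1999 to 30 November 1999 is 30 − 6 = 24 days.
24 ÷ 7 = 3 full weeks with remainder 3, so 3 more Saturdays after the first → 4.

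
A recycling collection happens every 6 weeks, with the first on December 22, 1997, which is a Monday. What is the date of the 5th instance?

June 8, 1998

The 5th occurrence is 4 intervals after the first: 4 × 42 = 168 days after December 22, 1997.
December has 31 days — 9 days to the end of December leaves 159.
January has 31 days (128 left).
February has 28 days (100 left).
March has 31 days (69 left).
April has 30 days (39 left).
May has 31 days (8 left).
8 days into June → June 8, 1998.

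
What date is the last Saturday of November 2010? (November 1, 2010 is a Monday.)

November 2010 begins on a Monday, so the first Saturday is November 6 (5 days later).
November 2010 has 30 days. Adding weeks: 6, 13, 20, 27 — the last one ≤ 30 is the 27th.

2010-11-27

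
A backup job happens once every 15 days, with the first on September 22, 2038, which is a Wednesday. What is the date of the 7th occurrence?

The 7th occurrence is 6 intervals after the first: 6 × 15 = 90 days after September 22, 2038.
September has 30 days — 8 days to the end of September leaves 82.
October has 31 days (51 left).
November has 30 days (21 left).
21 days into December → December 21, 2038.

December 21, 2038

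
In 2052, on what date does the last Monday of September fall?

2052-09-30

The first Monday of September 2052 is September 2.
September 2052 has 30 days. Adding weeks: 2, 9, 16, 23, 30 — the last one ≤ 30 is the 30th.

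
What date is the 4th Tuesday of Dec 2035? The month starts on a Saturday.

Dec 2035 begins on a Saturday, so the first Tuesday is Dec 4 (3 days later).
The 4th Tuesday is 3 weeks later: 4 + 21 = 25.

Dec 25, 2035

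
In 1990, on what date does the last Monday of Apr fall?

The first Monday of Apr 1990 is Apr 2.
Apr 1990 has 30 days. Adding weeks: 2, 9, 16, 23, 30 — the last one ≤ 30 is the 30th.

Apr 30, 1990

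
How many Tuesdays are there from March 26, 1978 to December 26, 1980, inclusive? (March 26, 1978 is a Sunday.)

144

March 26, 1978 is a Sunday; the first Tuesday on or after it is March 28, 1978 (2 days later).
From March 28, 1978 to December 26, 1980: 278 + 365 + 361 = 1004 days (rest of 1978, 1979, to December 26, 1980 in 1980).
1004 ÷ 7 = 143 full weeks with remainder 3, so 143 more Tuesdays after the first → 144.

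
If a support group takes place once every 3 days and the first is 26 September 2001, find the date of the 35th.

6 January 2002

The 35th occurrence is 34 intervals after the first: 34 × 3 = 102 days after 26 September 2001.
September has 30 days — 4 days to the end of September leaves 98.
October has 31 days (67 left).
November has 30 days (37 left).
December has 31 days (6 left).
6 days into January → 6 January 2002.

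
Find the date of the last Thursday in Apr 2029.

The first Thursday of Apr 2029 is Apr 5.
Apr 2029 has 30 days. Adding weeks: 5, 12, 19, 26 — the last one ≤ 30 is the 26th.

Apr 26, 2029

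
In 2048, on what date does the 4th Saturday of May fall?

May 23, 2048

The first Saturday of May 2048 is May 2.
The 4th Saturday is 3 weeks later: 2 + 21 = 23.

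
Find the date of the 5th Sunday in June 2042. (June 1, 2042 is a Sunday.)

June 29, 2042

June 2042 begins on a Sunday, so the first Sunday is June 1.
The 5th Sunday is 4 weeks later: 1 + 28 = 29.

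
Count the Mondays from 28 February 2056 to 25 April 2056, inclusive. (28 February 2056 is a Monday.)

9

28 February 2056 is a Monday; the first Monday on or after it is 28 February 2056.
From 28 February 2056 to 25 April 2056: 1 + 31 + 25 = 57 days (rest of February, March, April).
57 ÷ 7 = 8 full weeks with remainder 1, so 8 more Mondays after the first → 9.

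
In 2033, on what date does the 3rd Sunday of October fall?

The first Sunday of October 2033 is October 2.
The 3rd Sunday is 2 weeks later: 2 + 14 = 16.

2033-10-16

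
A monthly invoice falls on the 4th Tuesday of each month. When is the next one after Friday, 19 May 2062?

May 2062 starts on a Monday; its first Tuesday is the 2nd, so the 4th Tuesday is the 23rd — 23 May 2062.
23 May 2062 is after 19 May 2062, so that is the next one.

23 May 2062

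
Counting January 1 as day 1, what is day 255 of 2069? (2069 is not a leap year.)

12 September 2069

January has 31 days (255 − 31 = 224 remain).
February has 28 days (224 − 28 = 196 remain).
March has 31 days (196 − 31 = 165 remain).
April has 30 days (165 − 30 = 135 remain).
May has 31 days (135 − 31 = 104 remain).
June has 30 days (104 − 30 = 74 remain).
July has 31 days (74 − 31 = 43 remain).
August has 31 days (43 − 31 = 12 remain).
12 into September → September 12.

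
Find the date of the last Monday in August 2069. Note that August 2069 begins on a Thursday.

2069-08-26

August 2069 begins on a Thursday, so the first Monday is August 5 (4 days later).
August 2069 has 31 days. Adding weeks: 5, 12, 19, 26 — the last one ≤ 31 is the 26th.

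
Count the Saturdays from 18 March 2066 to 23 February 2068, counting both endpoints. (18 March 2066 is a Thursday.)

101

18 March 2066 is a Thursday; the first Saturday on or after it is 20 March 2066 (2 days later).
From 20 March 2066 to 23 February 2068: 286 + 365 + 54 = 705 days (rest of 2066, 2067, to 23 February 2068 in 2068).
705 ÷ 7 = 100 full weeks with remainder 5, so 100 more Saturdays after the first → 101.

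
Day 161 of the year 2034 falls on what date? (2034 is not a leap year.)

2034-06-10

January has 31 days (161 − 31 = 130 remain).
February has 28 days (130 − 28 = 102 remain).
March has 31 days (102 − 31 = 71 remain).
April has 30 days (71 − 30 = 41 remain).
May has 31 days (41 − 31 = 10 remain).
10 into June → June 10.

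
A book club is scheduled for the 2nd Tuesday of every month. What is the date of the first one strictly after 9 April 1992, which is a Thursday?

14 April 1992

April 1992 starts on a Wednesday; its first Tuesday is the 7th, so the 2nd Tuesday is the 14th — 14 April 1992.
14 April 1992 is after 9 April 1992, so that is the next one.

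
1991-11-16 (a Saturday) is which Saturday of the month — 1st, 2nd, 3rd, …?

3rd

Day 16 falls in week ⌈16/7⌉ of the month.
Days 1–7 hold the 1st Saturday, 8–14 the 2nd, 15–21 the 3rd, 22–28 the 4th, 29–31 the 5th.
16 is in the range for the 3rd.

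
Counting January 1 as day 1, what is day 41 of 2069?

10 February 2069

January has 31 days (41 − 31 = 10 remain).
10 into February → February 10.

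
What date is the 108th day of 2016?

2016-04-17

January has 31 days (108 − 31 = 77 remain).
February has 29 days (77 − 29 = 48 remain).
March has 31 days (48 − 31 = 17 remain).
17 into April → April 17.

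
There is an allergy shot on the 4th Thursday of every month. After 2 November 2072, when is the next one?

November 2072 starts on a Tuesday; its first Thursday is the 3rd, so the 4th Thursday is the 24th — 24 November 2072.
24 November 2072 is after 2 November 2072, so that is the next one.

24 November 2072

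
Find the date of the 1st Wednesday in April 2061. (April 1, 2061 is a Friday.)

April 2061 begins on a Friday, so the first Wednesday is April 6 (5 days later).

2061-04-06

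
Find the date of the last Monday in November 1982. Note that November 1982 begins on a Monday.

November 1982 begins on a Monday, so the first Monday is November 1.
November 1982 has 30 days. Adding weeks: 1, 8, 15, 22, 29 — the last one ≤ 30 is the 29th.

29 November 1982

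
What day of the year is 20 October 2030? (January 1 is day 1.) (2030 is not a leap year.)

293

Days in months before October: 31 + 28 + 31 + 30 + 31 + 30 + 31 + 31 + 30 = 273.
Plus 20 days into October → day 293.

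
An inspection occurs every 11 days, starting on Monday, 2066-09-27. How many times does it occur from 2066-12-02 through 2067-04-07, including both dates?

Occurrences land 11·i days after 2066-09-27 for i = 0, 1, 2, …
2066-12-02 is 66 days after the start; 66 ÷ 11 = 6 remainder 0. First occurrence in the window: #7 on 2066-12-02 (6×11 = 66 days in).
2067-04-07 is 192 days after the start; 192 ÷ 11 = 17 remainder 5. Last occurrence in the window: #18 on 2067-04-02.
Occurrences #7 through #18: 12 in total.

12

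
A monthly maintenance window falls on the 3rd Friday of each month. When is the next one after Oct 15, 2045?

Oct 2045 starts on a Sunday; its first Friday is the 6th, so the 3rd Friday is the 20th — Oct 20, 2045.
Oct 20, 2045 is after Oct 15, 2045, so that is the next one.

Oct 20, 2045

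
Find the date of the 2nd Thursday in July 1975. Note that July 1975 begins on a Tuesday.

1975-07-10

July 1975 begins on a Tuesday, so the first Thursday is July 3 (2 days later).
The 2nd Thursday is 1 weeks later: 3 + 7 = 10.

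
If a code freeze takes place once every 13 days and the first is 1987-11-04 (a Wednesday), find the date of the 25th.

The 25th occurrence is 24 intervals after the first: 24 × 13 = 312 days after 1987-11-04.
November has 30 days — 26 days to the end of November leaves 286.
December has 31 days (255 left).
January has 31 days (224 left).
February has 29 days (195 left).
March has 31 days (164 left).
April has 30 days (134 left).
May has 31 days (103 left).
June has 30 days (73 left).
July has 31 days (42 left).
August has 31 days (11 left).
11 days into September → 1988-09-11.

1988-09-11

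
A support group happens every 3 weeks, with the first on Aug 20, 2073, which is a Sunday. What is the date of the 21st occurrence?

The 21st occurrence is 20 intervals after the first: 20 × 21 = 420 days after Aug 20, 2073.
Aug has 31 days — 11 days to the end of Aug leaves 409.
From end of Aug to end of 2073 is 122 days (287 left).
Jan has 31 days (256 left).
Feb has 28 days (228 left).
Mar has 31 days (197 left).
Apr has 30 days (167 left).
May has 31 days (136 left).
Jun has 30 days (106 left).
Jul has 31 days (75 left).
Aug has 31 days (44 left).
Sep has 30 days (14 left).
14 days into Oct → Oct 14, 2074.

Oct 14, 2074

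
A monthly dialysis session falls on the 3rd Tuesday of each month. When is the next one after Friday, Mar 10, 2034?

Mar 21, 2034

Mar 2034 starts on a Wednesday; its first Tuesday is the 7th, so the 3rd Tuesday is the 21st — Mar 21, 2034.
Mar 21, 2034 is after Mar 10, 2034, so that is the next one.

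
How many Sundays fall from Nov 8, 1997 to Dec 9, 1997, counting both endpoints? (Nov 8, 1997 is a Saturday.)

5

Nov 8, 1997 is a Saturday; the first Sunday on or after it is Nov 9, 1997 (1 day later).
From Nov 9, 1997 to Dec 9, 1997: 21 + 9 = 30 days (rest of Nov, Dec).
30 ÷ 7 = 4 full weeks with remainder 2, so 4 more Sundays after the first → 5.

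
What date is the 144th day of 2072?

January has 31 days (144 − 31 = 113 remain).
February has 29 days (113 − 29 = 84 remain).
March has 31 days (84 − 31 = 53 remain).
April has 30 days (53 − 30 = 23 remain).
23 into May → May 23.

2072-05-23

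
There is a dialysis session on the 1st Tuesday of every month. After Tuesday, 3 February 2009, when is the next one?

February 2009 starts on a Sunday, so its 1st Tuesday is 3 February 2009 (2 days in).
That is not after 3 February 2009, so look at March 2009.
March 2009 starts on a Sunday, so its 1st Tuesday is 3 March 2009 (2 days in).

3 March 2009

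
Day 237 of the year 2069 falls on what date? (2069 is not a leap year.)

2069-08-25

January has 31 days (237 − 31 = 206 remain).
February has 28 days (206 − 28 = 178 remain).
March has 31 days (178 − 31 = 147 remain).
April has 30 days (147 − 30 = 117 remain).
May has 31 days (117 − 31 = 86 remain).
June has 30 days (86 − 30 = 56 remain).
July has 31 days (56 − 31 = 25 remain).
25 into August → August 25.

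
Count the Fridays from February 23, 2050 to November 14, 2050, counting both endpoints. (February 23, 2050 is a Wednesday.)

38

February 23, 2050 is a Wednesday; the first Friday on or after it is February 25, 2050 (2 days later).
From February 25, 2050 to November 14, 2050: 3 + 31 + 30 + 31 + 30 + 31 + 31 + 30 + 31 + 14 = 262 days (rest of February, March, April, May, June, July, August, September, October, November).
262 ÷ 7 = 37 full weeks with remainder 3, so 37 more Fridays after the first → 38.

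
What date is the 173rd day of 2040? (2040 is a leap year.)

Jan has 31 days (173 − 31 = 142 remain).
Feb has 29 days (142 − 29 = 113 remain).
Mar has 31 days (113 − 31 = 82 remain).
Apr has 30 days (82 − 30 = 52 remain).
May has 31 days (52 − 31 = 21 remain).
21 into Jun → Jun 21.

Jun 21, 2040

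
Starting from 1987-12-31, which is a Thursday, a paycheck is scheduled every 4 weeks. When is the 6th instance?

1988-05-19

The 6th occurrence is 5 intervals after the first: 5 × 28 = 140 days after 1987-12-31.
December has 31 days — 0 days to the end of December leaves 140.
January has 31 days (109 left).
February has 29 days (80 left).
March has 31 days (49 left).
April has 30 days (19 left).
19 days into May → 1988-05-19.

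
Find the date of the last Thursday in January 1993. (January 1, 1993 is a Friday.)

January 1993 begins on a Friday, so the first Thursday is January 7 (6 days later).
January 1993 has 31 days. Adding weeks: 7, 14, 21, 28 — the last one ≤ 31 is the 28th.

1993-01-28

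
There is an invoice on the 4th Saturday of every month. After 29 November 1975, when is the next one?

27 December 1975

November 1975 starts on a Saturday; its first Saturday is the 1st, so the 4th Saturday is the 22nd — 22 November 1975.
That is not after 29 November 1975, so look at December 1975.
December 1975 starts on a Monday; its first Saturday is the 6th, so the 4th Saturday is the 27th — 27 December 1975.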